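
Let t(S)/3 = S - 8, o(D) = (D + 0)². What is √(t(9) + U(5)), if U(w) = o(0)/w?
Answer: √3 ≈ 1.7320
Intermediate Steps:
o(D) = D²
t(S) = -24 + 3*S (t(S) = 3*(S - 8) = 3*(-8 + S) = -24 + 3*S)
U(w) = 0 (U(w) = 0²/w = 0/w = 0)
√(t(9) + U(5)) = √((-24 + 3*9) + 0) = √((-24 + 27) + 0) = √(3 + 0) = √3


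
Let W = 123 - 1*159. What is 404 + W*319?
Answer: -11080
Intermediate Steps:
W = -36 (W = 123 - 159 = -36)
404 + W*319 = 404 - 36*319 = 404 - 11484 = -11080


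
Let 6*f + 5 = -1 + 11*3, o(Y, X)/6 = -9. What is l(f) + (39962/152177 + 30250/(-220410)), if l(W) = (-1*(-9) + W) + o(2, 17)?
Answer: -270843859783/6708266514 ≈ -40.375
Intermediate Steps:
o(Y, X) = -54 (o(Y, X) = 6*(-9) = -54)
f = 9/2 (f = -5/6 + (-1 + 11*3)/6 = -5/6 + (-1 + 33)/6 = -5/6 + (1/6)*32 = -5/6 + 16/3 = 9/2 ≈ 4.5000)
l(W) = -45 + W (l(W) = (-1*(-9) + W) - 54 = (9 + W) - 54 = -45 + W)
l(f) + (39962/152177 + 30250/(-220410)) = (-45 + 9/2) + (39962/152177 + 30250/(-220410)) = -81/2 + (39962*(1/152177) + 30250*(-1/220410)) = -81/2 + (39962/152177 - 3025/22041) = -81/2 + 420467017/3354133257 = -270843859783/6708266514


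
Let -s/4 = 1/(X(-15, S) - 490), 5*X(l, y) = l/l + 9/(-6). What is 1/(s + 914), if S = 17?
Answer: 4901/4479554 ≈ 0.0010941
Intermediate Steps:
X(l, y) = -1/10 (X(l, y) = (l/l + 9/(-6))/5 = (1 + 9*(-1/6))/5 = (1 - 3/2)/5 = (1/5)*(-1/2) = -1/10)
s = 40/4901 (s = -4/(-1/10 - 490) = -4/(-4901/10) = -4*(-10/4901) = 40/4901 ≈ 0.0081616)
1/(s + 914) = 1/(40/4901 + 914) = 1/(4479554/4901) = 4901/4479554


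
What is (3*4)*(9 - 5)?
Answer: 48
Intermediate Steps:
(3*4)*(9 - 5) = 12*4 = 48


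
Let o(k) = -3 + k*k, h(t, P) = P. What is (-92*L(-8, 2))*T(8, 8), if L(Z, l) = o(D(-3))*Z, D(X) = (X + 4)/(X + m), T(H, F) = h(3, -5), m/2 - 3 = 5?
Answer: 1862080/169 ≈ 11018.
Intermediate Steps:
m = 16 (m = 6 + 2*5 = 6 + 10 = 16)
T(H, F) = -5
D(X) = (4 + X)/(16 + X) (D(X) = (X + 4)/(X + 16) = (4 + X)/(16 + X))
o(k) = -3 + k²
L(Z, l) = -506*Z/169 (L(Z, l) = (-3 + ((4 - 3)/(16 - 3))²)*Z = (-3 + (1/13)²)*Z = (-3 + 1/169)*Z = -506*Z/169)
(-92*L(-8, 2))*T(8, 8) = -(-46552)*(-8)/169*(-5) = -92*4048/169*(-5) = -372416/169*(-5) = 1862080/169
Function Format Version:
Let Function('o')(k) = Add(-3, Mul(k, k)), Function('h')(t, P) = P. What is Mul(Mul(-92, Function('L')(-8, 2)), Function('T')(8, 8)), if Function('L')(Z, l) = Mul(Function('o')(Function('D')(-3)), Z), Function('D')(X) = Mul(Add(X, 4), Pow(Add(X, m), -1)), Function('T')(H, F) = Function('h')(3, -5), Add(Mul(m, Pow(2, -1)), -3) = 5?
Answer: Rational(1862080, 169) ≈ 11018.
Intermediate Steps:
m = 16 (m = Add(6, Mul(2, 5)) = Add(6, 10) = 16)
Function('T')(H, F) = -5
Function('D')(X) = Mul(Pow(Add(16, X), -1), Add(4, X)) (Function('D')(X) = Mul(Add(X, 4), Pow(Add(X, 16), -1)) = Mul(Add(4, X), Pow(Add(16, X), -1)) = Mul(Pow(Add(16, X), -1), Add(4, X)))
Function('o')(k) = Add(-3, Pow(k, 2))
Function('L')(Z, l) = Mul(Rational(-506, 169), Z) (Function('L')(Z, l) = Mul(Add(-3, Pow(Mul(Pow(Add(16, -3), -1), Add(4, -3)), 2)), Z) = Mul(Add(-3, Pow(Mul(Pow(13, -1), 1), 2)), Z) = Mul(Add(-3, Pow(Mul(Rational(1, 13), 1), 2)), Z) = Mul(Add(-3, Pow(Rational(1, 13), 2)), Z) = Mul(Add(-3, Rational(1, 169)), Z) = Mul(Rational(-506, 169), Z))
Mul(Mul(-92, Function('L')(-8, 2)), Function('T')(8, 8)) = Mul(Mul(-92, Mul(Rational(-506, 169), -8)), -5) = Mul(Mul(-92, Rational(4048, 169)), -5) = Mul(Rational(-372416, 169), -5) = Rational(1862080, 169)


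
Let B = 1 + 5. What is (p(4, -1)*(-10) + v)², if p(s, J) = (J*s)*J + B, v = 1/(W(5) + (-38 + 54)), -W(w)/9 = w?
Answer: 8415801/841 ≈ 10007.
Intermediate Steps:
W(w) = -9*w
B = 6
v = -1/29 (v = 1/(-9*5 + (-38 + 54)) = 1/(-45 + 16) = 1/(-29) = -1/29 ≈ -0.034483)
p(s, J) = 6 + s*J² (p(s, J) = (J*s)*J + 6 = s*J² + 6 = 6 + s*J²)
(p(4, -1)*(-10) + v)² = ((6 + 4*(-1)²)*(-10) - 1/29)² = ((6 + 4*1)*(-10) - 1/29)² = ((6 + 4)*(-10) - 1/29)² = (10*(-10) - 1/29)² = (-100 - 1/29)² = (-2901/29)² = 8415801/841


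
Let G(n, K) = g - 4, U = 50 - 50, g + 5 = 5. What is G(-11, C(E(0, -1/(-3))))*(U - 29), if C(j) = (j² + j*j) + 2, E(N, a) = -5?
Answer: 116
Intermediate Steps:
g = 0 (g = -5 + 5 = 0)
U = 0
C(j) = 2 + 2*j² (C(j) = (j² + j²) + 2 = 2*j² + 2 = 2 + 2*j²)
G(n, K) = -4 (G(n, K) = 0 - 4 = -4)
G(-11, C(E(0, -1/(-3))))*(U - 29) = -4*(0 - 29) = -4*(-29) = 116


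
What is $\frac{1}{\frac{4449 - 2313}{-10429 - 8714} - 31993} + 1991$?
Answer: $\frac{406458751214}{204148045} \approx 1991.0$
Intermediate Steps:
$\frac{1}{\frac{4449 - 2313}{-10429 - 8714} - 31993} + 1991 = \frac{1}{\frac{2136}{-19143} - 31993} + 1991 = \frac{1}{2136 \left(- \frac{1}{19143}\right) - 31993} + 1991 = \frac{1}{- \frac{712}{6381} - 31993} + 1991 = \frac{1}{- \frac{204148045}{6381}} + 1991 = - \frac{6381}{204148045} + 1991 = \frac{406458751214}{204148045}$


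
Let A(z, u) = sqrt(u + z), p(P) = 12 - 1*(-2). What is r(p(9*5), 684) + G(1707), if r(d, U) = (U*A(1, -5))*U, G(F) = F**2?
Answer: 2913849 + 935712*I ≈ 2.9138e+6 + 9.3571e+5*I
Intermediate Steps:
p(P) = 14 (p(P) = 12 + 2 = 14)
r(d, U) = 2*I*U**2 (r(d, U) = (U*sqrt(-5 + 1))*U = (U*sqrt(-4))*U = (U*(2*I))*U = (2*I*U)*U = 2*I*U**2)
r(p(9*5), 684) + G(1707) = 2*I*684**2 + 1707**2 = 2*I*467856 + 2913849 = 935712*I + 2913849 = 2913849 + 935712*I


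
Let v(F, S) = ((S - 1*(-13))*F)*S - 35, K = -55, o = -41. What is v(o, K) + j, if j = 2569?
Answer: -92176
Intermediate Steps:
v(F, S) = -35 + F*S*(13 + S) (v(F, S) = ((S + 13)*F)*S - 35 = ((13 + S)*F)*S - 35 = (F*(13 + S))*S - 35 = F*S*(13 + S) - 35 = -35 + F*S*(13 + S))
v(o, K) + j = (-35 - 41*(-55)² + 13*(-41)*(-55)) + 2569 = (-35 - 41*3025 + 29315) + 2569 = (-35 - 124025 + 29315) + 2569 = -94745 + 2569 = -92176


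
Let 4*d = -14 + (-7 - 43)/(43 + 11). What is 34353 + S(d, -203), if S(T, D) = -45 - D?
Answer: 34511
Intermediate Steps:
d = -403/108 (d = (-14 + (-7 - 43)/(43 + 11))/4 = (-14 - 50/54)/4 = (-14 - 50*1/54)/4 = (-14 - 25/27)/4 = (1/4)*(-403/27) = -403/108 ≈ -3.7315)
34353 + S(d, -203) = 34353 + (-45 - 1*(-203)) = 34353 + (-45 + 203) = 34353 + 158 = 34511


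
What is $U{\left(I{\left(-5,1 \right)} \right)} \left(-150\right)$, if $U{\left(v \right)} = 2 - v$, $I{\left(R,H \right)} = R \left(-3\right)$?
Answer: $1950$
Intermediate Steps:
$I{\left(R,H \right)} = - 3 R$
$U{\left(I{\left(-5,1 \right)} \right)} \left(-150\right) = \left(2 - \left(-3\right) \left(-5\right)\right) \left(-150\right) = \left(2 - 15\right) \left(-150\right) = \left(-13\right) \left(-150\right) = 1950$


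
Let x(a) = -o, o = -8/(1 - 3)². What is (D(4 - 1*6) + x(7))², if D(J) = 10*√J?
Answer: -196 + 40*I*√2 ≈ -196.0 + 56.569*I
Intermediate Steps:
o = -2 (o = -8/((-2)²) = -8/4 = -8*¼ = -2)
x(a) = 2 (x(a) = -1*(-2) = 2)
(D(4 - 1*6) + x(7))² = (10*√(4 - 1*6) + 2)² = (10*√(4 - 6) + 2)² = (10*√(-2) + 2)² = (10*(I*√2) + 2)² = (10*I*√2 + 2)² = (2 + 10*I*√2)²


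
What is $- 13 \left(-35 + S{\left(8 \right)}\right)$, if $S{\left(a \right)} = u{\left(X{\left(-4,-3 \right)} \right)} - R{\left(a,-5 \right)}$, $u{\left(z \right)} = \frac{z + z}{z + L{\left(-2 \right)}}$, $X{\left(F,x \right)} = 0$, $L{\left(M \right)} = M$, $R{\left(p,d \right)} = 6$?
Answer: $533$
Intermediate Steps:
$u{\left(z \right)} = \frac{2 z}{-2 + z}$ ($u{\left(z \right)} = \frac{z + z}{z - 2} = \frac{2 z}{-2 + z}$)
$S{\left(a \right)} = -6$ ($S{\left(a \right)} = 2 \cdot 0 \frac{1}{-2 + 0} - 6 = 2 \cdot 0 \frac{1}{-2} - 6 = 2 \cdot 0 \left(- \frac{1}{2}\right) - 6 = 0 - 6 = -6$)
$- 13 \left(-35 + S{\left(8 \right)}\right) = - 13 \left(-35 - 6\right) = \left(-13\right) \left(-41\right) = 533$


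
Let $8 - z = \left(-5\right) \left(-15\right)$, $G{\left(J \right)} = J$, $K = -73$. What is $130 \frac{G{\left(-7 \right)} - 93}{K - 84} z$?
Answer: $- \frac{871000}{157} \approx -5547.8$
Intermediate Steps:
$z = -67$ ($z = 8 - \left(-5\right) \left(-15\right) = 8 - 75 = -67$)
$130 \frac{G{\left(-7 \right)} - 93}{K - 84} z = 130 \frac{-7 - 93}{-73 - 84} \left(-67\right) = 130 \left(- \frac{100}{-157}\right) \left(-67\right) = 130 \left(\left(-100\right) \left(- \frac{1}{157}\right)\right) \left(-67\right) = 130 \cdot \frac{100}{157} \left(-67\right) = \frac{13000}{157} \left(-67\right) = - \frac{871000}{157}$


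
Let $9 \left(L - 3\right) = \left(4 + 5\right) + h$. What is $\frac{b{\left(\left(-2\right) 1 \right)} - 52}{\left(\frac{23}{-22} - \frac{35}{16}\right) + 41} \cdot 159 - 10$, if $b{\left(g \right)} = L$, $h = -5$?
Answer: $- \frac{185902}{867} \approx -214.42$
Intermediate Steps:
$L = \frac{31}{9}$ ($L = 3 + \frac{\left(4 + 5\right) - 5}{9} = 3 + \frac{9 - 5}{9} = 3 + \frac{1}{9} \cdot 4 = 3 + \frac{4}{9} = \frac{31}{9} \approx 3.4444$)
$b{\left(g \right)} = \frac{31}{9}$
$\frac{b{\left(\left(-2\right) 1 \right)} - 52}{\left(\frac{23}{-22} - \frac{35}{16}\right) + 41} \cdot 159 - 10 = \frac{\frac{31}{9} - 52}{\left(\frac{23}{-22} - \frac{35}{16}\right) + 41} \cdot 159 - 10 = - \frac{437}{9 \left(\left(23 \left(- \frac{1}{22}\right) - \frac{35}{16}\right) + 41\right)} 159 - 10 = - \frac{437}{9 \left(\left(- \frac{23}{22} - \frac{35}{16}\right) + 41\right)} 159 - 10 = - \frac{437}{9 \left(- \frac{569}{176} + 41\right)} 159 - 10 = - \frac{437}{9 \cdot \frac{6647}{176}} \cdot 159 - 10 = \left(- \frac{437}{9}\right) \frac{176}{6647} \cdot 159 - 10 = \left(- \frac{3344}{2601}\right) 159 - 10 = - \frac{177232}{867} - 10 = - \frac{185902}{867}$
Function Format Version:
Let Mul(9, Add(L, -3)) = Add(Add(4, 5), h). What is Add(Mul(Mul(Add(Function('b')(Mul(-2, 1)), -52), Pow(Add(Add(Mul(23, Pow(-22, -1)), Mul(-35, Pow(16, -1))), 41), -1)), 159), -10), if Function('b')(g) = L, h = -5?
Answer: Rational(-185902, 867) ≈ -214.42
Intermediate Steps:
L = Rational(31, 9) (L = Add(3, Mul(Rational(1, 9), Add(Add(4, 5), -5))) = Add(3, Mul(Rational(1, 9), Add(9, -5))) = Add(3, Mul(Rational(1, 9), 4)) = Add(3, Rational(4, 9)) = Rational(31, 9) ≈ 3.4444)
Function('b')(g) = Rational(31, 9)
Add(Mul(Mul(Add(Function('b')(Mul(-2, 1)), -52), Pow(Add(Add(Mul(23, Pow(-22, -1)), Mul(-35, Pow(16, -1))), 41), -1)), 159), -10) = Add(Mul(Mul(Add(Rational(31, 9), -52), Pow(Add(Add(Mul(23, Pow(-22, -1)), Mul(-35, Pow(16, -1))), 41), -1)), 159), -10) = Add(Mul(Mul(Rational(-437, 9), Pow(Add(Add(Mul(23, Rational(-1, 22)), Mul(-35, Rational(1, 16))), 41), -1)), 159), -10) = Add(Mul(Mul(Rational(-437, 9), Pow(Add(Add(Rational(-23, 22), Rational(-35, 16)), 41), -1)), 159), -10) = Add(Mul(Mul(Rational(-437, 9), Pow(Add(Rational(-569, 176), 41), -1)), 159), -10) = Add(Mul(Mul(Rational(-437, 9), Pow(Rational(6647, 176), -1)), 159), -10) = Add(Mul(Mul(Rational(-437, 9), Rational(176, 6647)), 159), -10) = Add(Mul(Rational(-3344, 2601), 159), -10) = Add(Rational(-177232, 867), -10) = Rational(-185902, 867)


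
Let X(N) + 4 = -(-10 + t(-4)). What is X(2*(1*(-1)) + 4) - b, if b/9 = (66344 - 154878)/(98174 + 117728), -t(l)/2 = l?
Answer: 182501/107951 ≈ 1.6906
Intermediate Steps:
t(l) = -2*l
X(N) = -2 (X(N) = -4 - (-10 - 2*(-4)) = -4 - (-10 + 8) = -4 - 1*(-2) = -4 + 2 = -2)
b = -398403/107951 (b = 9*((66344 - 154878)/(98174 + 117728)) = 9*(-88534/215902) = 9*(-88534*1/215902) = 9*(-44267/107951) = -398403/107951 ≈ -3.6906)
X(2*(1*(-1)) + 4) - b = -2 - 1*(-398403/107951) = -2 + 398403/107951 = 182501/107951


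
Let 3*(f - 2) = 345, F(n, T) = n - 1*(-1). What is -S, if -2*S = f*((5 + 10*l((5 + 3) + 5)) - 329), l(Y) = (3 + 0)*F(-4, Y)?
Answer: -24219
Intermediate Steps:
F(n, T) = 1 + n (F(n, T) = n + 1 = 1 + n)
l(Y) = -9 (l(Y) = (3 + 0)*(1 - 4) = 3*(-3) = -9)
f = 117 (f = 2 + (1/3)*345 = 2 + 115 = 117)
S = 24219 (S = -117*((5 + 10*(-9)) - 329)/2 = -117*((5 - 90) - 329)/2 = -117*(-85 - 329)/2 = -117*(-414)/2 = -1/2*(-48438) = 24219)
-S = -1*24219 = -24219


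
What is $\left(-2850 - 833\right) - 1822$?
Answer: $-5505$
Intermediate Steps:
$\left(-2850 - 833\right) - 1822 = -3683 - 1822 = -5505$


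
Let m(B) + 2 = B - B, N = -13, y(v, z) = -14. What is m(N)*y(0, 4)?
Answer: 28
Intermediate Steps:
m(B) = -2 (m(B) = -2 + (B - B) = -2 + 0 = -2)
m(N)*y(0, 4) = -2*(-14) = 28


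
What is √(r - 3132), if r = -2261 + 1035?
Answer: I*√4358 ≈ 66.015*I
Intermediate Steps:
r = -1226
√(r - 3132) = √(-1226 - 3132) = √(-4358) = I*√4358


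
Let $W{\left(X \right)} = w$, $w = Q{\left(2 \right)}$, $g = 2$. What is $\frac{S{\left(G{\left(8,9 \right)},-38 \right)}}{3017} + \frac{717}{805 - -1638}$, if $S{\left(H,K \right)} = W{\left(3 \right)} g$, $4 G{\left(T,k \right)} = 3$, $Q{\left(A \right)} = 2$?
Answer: $\frac{310423}{1052933} \approx 0.29482$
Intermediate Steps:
$G{\left(T,k \right)} = \frac{3}{4}$ ($G{\left(T,k \right)} = \frac{1}{4} \cdot 3 = \frac{3}{4}$)
$w = 2$
$W{\left(X \right)} = 2$
$S{\left(H,K \right)} = 4$ ($S{\left(H,K \right)} = 2 \cdot 2 = 4$)
$\frac{S{\left(G{\left(8,9 \right)},-38 \right)}}{3017} + \frac{717}{805 - -1638} = \frac{4}{3017} + \frac{717}{805 - -1638} = 4 \cdot \frac{1}{3017} + \frac{717}{805 + 1638} = \frac{4}{3017} + \frac{717}{2443} = \frac{310423}{1052933}$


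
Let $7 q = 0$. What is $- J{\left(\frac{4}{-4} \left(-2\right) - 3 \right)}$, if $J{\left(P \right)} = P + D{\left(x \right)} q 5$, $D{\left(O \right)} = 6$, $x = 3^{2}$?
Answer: $1$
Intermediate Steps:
$q = 0$ ($q = \frac{1}{7} \cdot 0 = 0$)
$x = 9$
$J{\left(P \right)} = P$ ($J{\left(P \right)} = P + 6 \cdot 0 \cdot 5 = P + 0 \cdot 5 = P + 0 = P$)
$- J{\left(\frac{4}{-4} \left(-2\right) - 3 \right)} = - (\frac{4}{-4} \left(-2\right) - 3) = - (4 \left(- \frac{1}{4}\right) \left(-2\right) - 3) = - (\left(-1\right) \left(-2\right) - 3) = - (2 - 3) = \left(-1\right) \left(-1\right) = 1$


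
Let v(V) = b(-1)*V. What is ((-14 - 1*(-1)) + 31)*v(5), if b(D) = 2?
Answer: 180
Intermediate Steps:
v(V) = 2*V
((-14 - 1*(-1)) + 31)*v(5) = ((-14 - 1*(-1)) + 31)*(2*5) = ((-14 + 1) + 31)*10 = (-13 + 31)*10 = 18*10 = 180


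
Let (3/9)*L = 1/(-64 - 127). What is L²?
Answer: 9/36481 ≈ 0.00024670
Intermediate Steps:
L = -3/191 (L = 3/(-64 - 127) = 3/(-191) = 3*(-1/191) = -3/191 ≈ -0.015707)
L² = (-3/191)² = 9/36481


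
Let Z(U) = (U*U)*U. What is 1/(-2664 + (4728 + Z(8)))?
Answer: 1/2576 ≈ 0.00038820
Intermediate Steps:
Z(U) = U**3 (Z(U) = U**2*U = U**3)
1/(-2664 + (4728 + Z(8))) = 1/(-2664 + (4728 + 8**3)) = 1/(-2664 + (4728 + 512)) = 1/(-2664 + 5240) = 1/2576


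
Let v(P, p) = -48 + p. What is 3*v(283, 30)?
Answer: -54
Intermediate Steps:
3*v(283, 30) = 3*(-48 + 30) = 3*(-18) = -54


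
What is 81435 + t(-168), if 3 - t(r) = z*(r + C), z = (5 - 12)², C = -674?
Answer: 122696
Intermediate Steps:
z = 49 (z = (-7)² = 49)
t(r) = 33029 - 49*r (t(r) = 3 - 49*(r - 674) = 3 - 49*(-674 + r) = 3 - (-33026 + 49*r) = 3 + (33026 - 49*r) = 33029 - 49*r)
81435 + t(-168) = 81435 + (33029 - 49*(-168)) = 81435 + (33029 + 8232) = 81435 + 41261 = 122696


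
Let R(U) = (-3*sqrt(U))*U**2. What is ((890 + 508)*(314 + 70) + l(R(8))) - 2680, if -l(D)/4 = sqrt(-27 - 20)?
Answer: 534152 - 4*I*sqrt(47) ≈ 5.3415e+5 - 27.423*I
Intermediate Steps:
R(U) = -3*U**(5/2)
l(D) = -4*I*sqrt(47) (l(D) = -4*sqrt(-27 - 20) = -4*I*sqrt(47))
((890 + 508)*(314 + 70) + l(R(8))) - 2680 = ((890 + 508)*(314 + 70) - 4*I*sqrt(47)) - 2680 = (1398*384 - 4*I*sqrt(47)) - 2680 = (536832 - 4*I*sqrt(47)) - 2680 = 534152 - 4*I*sqrt(47)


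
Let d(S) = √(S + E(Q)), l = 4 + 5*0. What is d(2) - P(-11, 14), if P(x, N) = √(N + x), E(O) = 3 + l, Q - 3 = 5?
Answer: 3 - √3 ≈ 1.2680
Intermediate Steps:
Q = 8 (Q = 3 + 5 = 8)
l = 4 (l = 4 + 0 = 4)
E(O) = 7 (E(O) = 3 + 4 = 7)
d(S) = √(7 + S) (d(S) = √(S + 7) = √(7 + S))
d(2) - P(-11, 14) = √(7 + 2) - √(14 - 11) = √9 - √3 = 3 - √3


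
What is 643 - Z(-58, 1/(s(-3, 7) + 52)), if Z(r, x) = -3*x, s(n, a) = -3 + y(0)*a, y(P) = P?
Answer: 31510/49 ≈ 643.06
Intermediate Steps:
s(n, a) = -3 (s(n, a) = -3 + 0*a = -3 + 0 = -3)
643 - Z(-58, 1/(s(-3, 7) + 52)) = 643 - (-3)/(-3 + 52) = 643 - (-3)/49 = 643 - 1*(-3/49) = 643 + 3/49 = 31510/49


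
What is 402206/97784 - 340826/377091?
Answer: 59170466581/18436733172 ≈ 3.2094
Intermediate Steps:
402206/97784 - 340826/377091 = 402206*(1/97784) - 340826*1/377091 = 201103/48892 - 340826/377091 = 59170466581/18436733172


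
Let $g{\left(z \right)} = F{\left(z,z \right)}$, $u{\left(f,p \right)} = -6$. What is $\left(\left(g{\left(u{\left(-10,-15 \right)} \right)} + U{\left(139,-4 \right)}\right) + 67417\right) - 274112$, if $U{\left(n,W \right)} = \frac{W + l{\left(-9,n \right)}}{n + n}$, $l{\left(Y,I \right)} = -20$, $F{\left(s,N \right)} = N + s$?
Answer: $- \frac{28732285}{139} \approx -2.0671 \cdot 10^{5}$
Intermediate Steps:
$U{\left(n,W \right)} = \frac{-20 + W}{2 n}$ ($U{\left(n,W \right)} = \frac{W - 20}{n + n} = \frac{-20 + W}{2 n}$)
$g{\left(z \right)} = 2 z$ ($g{\left(z \right)} = z + z = 2 z$)
$\left(\left(g{\left(u{\left(-10,-15 \right)} \right)} + U{\left(139,-4 \right)}\right) + 67417\right) - 274112 = \left(\left(2 \left(-6\right) + \frac{-20 - 4}{2 \cdot 139}\right) + 67417\right) - 274112 = \left(\left(-12 + \frac{1}{2} \cdot \frac{1}{139} \left(-24\right)\right) + 67417\right) - 274112 = \left(\left(-12 - \frac{12}{139}\right) + 67417\right) - 274112 = \left(- \frac{1680}{139} + 67417\right) - 274112 = \frac{9369283}{139} - 274112 = - \frac{28732285}{139}$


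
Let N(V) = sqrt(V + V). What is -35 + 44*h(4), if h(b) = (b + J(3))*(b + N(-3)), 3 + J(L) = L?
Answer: 669 + 176*I*sqrt(6) ≈ 669.0 + 431.11*I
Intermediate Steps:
N(V) = sqrt(2)*sqrt(V) (N(V) = sqrt(2*V) = sqrt(2)*sqrt(V))
J(L) = -3 + L
h(b) = b*(b + I*sqrt(6)) (h(b) = (b + (-3 + 3))*(b + sqrt(2)*sqrt(-3)) = (b + 0)*(b + sqrt(2)*(I*sqrt(3))) = b*(b + I*sqrt(6)))
-35 + 44*h(4) = -35 + 44*(4*(4 + I*sqrt(6))) = -35 + 44*(16 + 4*I*sqrt(6)) = -35 + (704 + 176*I*sqrt(6)) = 669 + 176*I*sqrt(6)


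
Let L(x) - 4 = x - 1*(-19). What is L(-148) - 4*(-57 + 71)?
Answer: -181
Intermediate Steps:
L(x) = 23 + x (L(x) = 4 + (x - 1*(-19)) = 4 + (x + 19) = 4 + (19 + x) = 23 + x)
L(-148) - 4*(-57 + 71) = (23 - 148) - 4*(-57 + 71) = -125 - 4*14 = -125 - 1*56 = -125 - 56 = -181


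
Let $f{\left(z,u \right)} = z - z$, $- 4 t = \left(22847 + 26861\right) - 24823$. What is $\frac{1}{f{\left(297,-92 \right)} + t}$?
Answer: $- \frac{4}{24885} \approx -0.00016074$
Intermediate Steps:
$t = - \frac{24885}{4}$ ($t = - \frac{\left(22847 + 26861\right) - 24823}{4} = - \frac{49708 - 24823}{4} = \left(- \frac{1}{4}\right) 24885 = - \frac{24885}{4} \approx -6221.3$)
$f{\left(z,u \right)} = 0$
$\frac{1}{f{\left(297,-92 \right)} + t} = \frac{1}{0 - \frac{24885}{4}} = \frac{1}{- \frac{24885}{4}} = - \frac{4}{24885}$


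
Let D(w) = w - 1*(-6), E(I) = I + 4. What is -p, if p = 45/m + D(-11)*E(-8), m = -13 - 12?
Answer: -91/5 ≈ -18.200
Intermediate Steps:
E(I) = 4 + I
m = -25
D(w) = 6 + w (D(w) = w + 6 = 6 + w)
p = 91/5 (p = 45/(-25) + (6 - 11)*(4 - 8) = 45*(-1/25) - 5*(-4) = -9/5 + 20 = 91/5 ≈ 18.200)
-p = -1*91/5 = -91/5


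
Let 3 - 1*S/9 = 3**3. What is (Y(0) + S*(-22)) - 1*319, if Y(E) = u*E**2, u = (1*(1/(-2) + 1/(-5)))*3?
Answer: 4433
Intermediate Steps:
S = -216 (S = 27 - 9*3**3 = 27 - 9*27 = 27 - 243 = -216)
u = -21/10 (u = (1*(1*(-1/2) + 1*(-1/5)))*3 = (1*(-1/2 - 1/5))*3 = (1*(-7/10))*3 = -7/10*3 = -21/10 ≈ -2.1000)
Y(E) = -21*E**2/10
(Y(0) + S*(-22)) - 1*319 = (-21/10*0**2 - 216*(-22)) - 1*319 = (-21/10*0 + 4752) - 319 = (0 + 4752) - 319 = 4752 - 319 = 4433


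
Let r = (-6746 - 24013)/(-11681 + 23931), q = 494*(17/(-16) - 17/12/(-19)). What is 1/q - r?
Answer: 359986167/143484250 ≈ 2.5089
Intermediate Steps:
q = -11713/24 (q = 494*(17*(-1/16) - 17*1/12*(-1/19)) = 494*(-17/16 - 17/12*(-1/19)) = 494*(-17/16 + 17/228) = 494*(-901/912) = -11713/24 ≈ -488.04)
r = -30759/12250 ≈ -2.5109
1/q - r = 1/(-11713/24) - 1*(-30759/12250) = -24/11713 + 30759/12250 = 359986167/143484250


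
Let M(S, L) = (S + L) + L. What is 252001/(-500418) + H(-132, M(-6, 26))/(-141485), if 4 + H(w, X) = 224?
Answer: -7152890689/14160328146 ≈ -0.50514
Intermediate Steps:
M(S, L) = S + 2*L (M(S, L) = (L + S) + L = S + 2*L)
H(w, X) = 220 (H(w, X) = -4 + 224 = 220)
252001/(-500418) + H(-132, M(-6, 26))/(-141485) = 252001/(-500418) + 220/(-141485) = 252001*(-1/500418) + 220*(-1/141485) = -252001/500418 - 44/28297 = -7152890689/14160328146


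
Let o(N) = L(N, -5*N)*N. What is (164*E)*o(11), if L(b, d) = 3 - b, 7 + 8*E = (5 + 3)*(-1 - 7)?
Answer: 128084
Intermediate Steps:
E = -71/8 (E = -7/8 + ((5 + 3)*(-1 - 7))/8 = -7/8 + (8*(-8))/8 = -7/8 + (⅛)*(-64) = -7/8 - 8 = -71/8 ≈ -8.8750)
o(N) = N*(3 - N) (o(N) = (3 - N)*N = N*(3 - N))
(164*E)*o(11) = (164*(-71/8))*(11*(3 - 1*11)) = -32021*(3 - 11)/2 = -32021*(-8)/2 = -2911/2*(-88) = 128084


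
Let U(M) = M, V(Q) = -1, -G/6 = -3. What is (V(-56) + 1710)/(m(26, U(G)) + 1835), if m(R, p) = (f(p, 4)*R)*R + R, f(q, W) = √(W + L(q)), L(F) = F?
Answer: -3180449/6590151 + 1155284*√22/6590151 ≈ 0.33965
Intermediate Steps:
G = 18 (G = -6*(-3) = 18)
f(q, W) = √(W + q)
m(R, p) = R + R²*√(4 + p) (m(R, p) = (√(4 + p)*R)*R + R = (R*√(4 + p))*R + R = R²*√(4 + p) + R = R + R²*√(4 + p))
(V(-56) + 1710)/(m(26, U(G)) + 1835) = (-1 + 1710)/(26*(1 + 26*√(4 + 18)) + 1835) = 1709/(26*(1 + 26*√22) + 1835) = 1709/((26 + 676*√22) + 1835) = 1709/(1861 + 676*√22)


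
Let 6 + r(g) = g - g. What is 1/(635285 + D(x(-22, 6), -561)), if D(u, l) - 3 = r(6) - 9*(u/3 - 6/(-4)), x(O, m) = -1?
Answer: 2/1270543 ≈ 1.5741e-6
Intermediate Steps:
r(g) = -6 (r(g) = -6 + (g - g) = -6 + 0 = -6)
D(u, l) = -33/2 - 3*u (D(u, l) = 3 + (-6 - 9*(u/3 - 6/(-4))) = 3 + (-6 - 9*(u*(1/3) - 6*(-1/4))) = 3 + (-6 - 9*(u/3 + 3/2)) = 3 + (-6 - 9*(3/2 + u/3)) = 3 + (-6 + (-27/2 - 3*u)) = 3 + (-39/2 - 3*u) = -33/2 - 3*u)
1/(635285 + D(x(-22, 6), -561)) = 1/(635285 + (-33/2 - 3*(-1))) = 1/(635285 + (-33/2 + 3)) = 1/(635285 - 27/2) = 1/(1270543/2) = 2/1270543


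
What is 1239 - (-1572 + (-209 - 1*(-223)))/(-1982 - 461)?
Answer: 3025319/2443 ≈ 1238.4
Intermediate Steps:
1239 - (-1572 + (-209 - 1*(-223)))/(-1982 - 461) = 1239 - (-1572 + (-209 + 223))/(-2443) = 1239 - (-1572 + 14)*(-1)/2443 = 1239 - (-1558)*(-1)/2443 = 1239 - 1*1558/2443 = 1239 - 1558/2443 = 3025319/2443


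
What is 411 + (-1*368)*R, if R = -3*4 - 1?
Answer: 5195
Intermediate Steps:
R = -13 (R = -12 - 1 = -13)
411 + (-1*368)*R = 411 - 1*368*(-13) = 411 - 368*(-13) = 411 + 4784 = 5195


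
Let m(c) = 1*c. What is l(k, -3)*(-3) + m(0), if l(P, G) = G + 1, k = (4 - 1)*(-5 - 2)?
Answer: 6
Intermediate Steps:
m(c) = c
k = -21 (k = 3*(-7) = -21)
l(P, G) = 1 + G
l(k, -3)*(-3) + m(0) = (1 - 3)*(-3) + 0 = -2*(-3) + 0 = 6 + 0 = 6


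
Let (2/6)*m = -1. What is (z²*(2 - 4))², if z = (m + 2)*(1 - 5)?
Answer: 1024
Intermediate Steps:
m = -3 (m = 3*(-1) = -3)
z = 4 (z = (-3 + 2)*(1 - 5) = -1*(-4) = 4)
(z²*(2 - 4))² = (4²*(2 - 4))² = (16*(-2))² = (-32)² = 1024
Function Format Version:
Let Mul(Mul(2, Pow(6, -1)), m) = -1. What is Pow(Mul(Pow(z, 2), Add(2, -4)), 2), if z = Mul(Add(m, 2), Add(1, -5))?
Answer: 1024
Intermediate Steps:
m = -3 (m = Mul(3, -1) = -3)
z = 4 (z = Mul(Add(-3, 2), Add(1, -5)) = Mul(-1, -4) = 4)
Pow(Mul(Pow(z, 2), Add(2, -4)), 2) = Pow(Mul(Pow(4, 2), Add(2, -4)), 2) = Pow(Mul(16, -2), 2) = Pow(-32, 2) = 1024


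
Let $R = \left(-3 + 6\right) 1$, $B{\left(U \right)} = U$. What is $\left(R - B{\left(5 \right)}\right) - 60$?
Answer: $-62$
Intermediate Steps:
$R = 3$ ($R = 3 \cdot 1 = 3$)
$\left(R - B{\left(5 \right)}\right) - 60 = \left(3 - 5\right) - 60 = -2 - 60 = -62$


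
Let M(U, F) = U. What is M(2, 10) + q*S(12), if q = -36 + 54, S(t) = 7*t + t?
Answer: 1730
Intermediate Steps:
S(t) = 8*t
q = 18
M(2, 10) + q*S(12) = 2 + 18*(8*12) = 2 + 18*96 = 2 + 1728 = 1730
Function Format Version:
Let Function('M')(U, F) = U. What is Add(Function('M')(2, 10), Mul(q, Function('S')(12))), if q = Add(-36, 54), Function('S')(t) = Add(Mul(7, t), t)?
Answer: 1730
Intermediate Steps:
Function('S')(t) = Mul(8, t)
q = 18
Add(Function('M')(2, 10), Mul(q, Function('S')(12))) = Add(2, Mul(18, Mul(8, 12))) = Add(2, Mul(18, 96)) = Add(2, 1728) = 1730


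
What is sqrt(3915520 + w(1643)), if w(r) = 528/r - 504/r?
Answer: 2*sqrt(2642436646978)/1643 ≈ 1978.8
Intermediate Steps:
w(r) = 24/r
sqrt(3915520 + w(1643)) = sqrt(3915520 + 24/1643) = sqrt(6433199384/1643) = 2*sqrt(2642436646978)/1643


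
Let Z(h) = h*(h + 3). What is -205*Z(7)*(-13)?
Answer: 186550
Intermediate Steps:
Z(h) = h*(3 + h)
-205*Z(7)*(-13) = -1435*(3 + 7)*(-13) = -1435*10*(-13) = -205*70*(-13) = -14350*(-13) = 186550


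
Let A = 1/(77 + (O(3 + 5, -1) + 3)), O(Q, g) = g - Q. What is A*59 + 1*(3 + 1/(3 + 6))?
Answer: 2519/639 ≈ 3.9421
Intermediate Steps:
A = 1/71 (A = 1/(77 + ((-1 - (3 + 5)) + 3)) = 1/(77 + ((-1 - 1*8) + 3)) = 1/(77 + ((-1 - 8) + 3)) = 1/(77 + (-9 + 3)) = 1/(77 - 6) = 1/71 ≈ 0.014085)
A*59 + 1*(3 + 1/(3 + 6)) = (1/71)*59 + 1*(3 + 1/(3 + 6)) = 59/71 + 1*(3 + 1/9) = 59/71 + 1*(3 + ⅑) = 59/71 + 1*(28/9) = 59/71 + 28/9 = 2519/639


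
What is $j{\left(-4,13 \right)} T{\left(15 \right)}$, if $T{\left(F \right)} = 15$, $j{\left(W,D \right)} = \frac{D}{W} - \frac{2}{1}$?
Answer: $- \frac{315}{4} \approx -78.75$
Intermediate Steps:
$j{\left(W,D \right)} = -2 + \frac{D}{W}$ ($j{\left(W,D \right)} = \frac{D}{W} - 2 = -2 + \frac{D}{W}$)
$j{\left(-4,13 \right)} T{\left(15 \right)} = \left(-2 + \frac{13}{-4}\right) 15 = \left(-2 + 13 \left(- \frac{1}{4}\right)\right) 15 = \left(-2 - \frac{13}{4}\right) 15 = \left(- \frac{21}{4}\right) 15 = - \frac{315}{4}$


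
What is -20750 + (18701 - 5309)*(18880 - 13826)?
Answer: 67662418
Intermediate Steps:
-20750 + (18701 - 5309)*(18880 - 13826) = -20750 + 13392*5054 = -20750 + 67683168 = 67662418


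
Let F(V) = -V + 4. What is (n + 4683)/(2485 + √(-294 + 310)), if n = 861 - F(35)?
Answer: 5575/2489 ≈ 2.2399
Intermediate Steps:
F(V) = 4 - V
n = 892 (n = 861 - (4 - 1*35) = 861 - (4 - 35) = 861 - 1*(-31) = 861 + 31 = 892)
(n + 4683)/(2485 + √(-294 + 310)) = (892 + 4683)/(2485 + √(-294 + 310)) = 5575/(2485 + √16) = 5575/(2485 + 4) = 5575/2489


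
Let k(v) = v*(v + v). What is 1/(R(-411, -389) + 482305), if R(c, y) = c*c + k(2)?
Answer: 1/651234 ≈ 1.5355e-6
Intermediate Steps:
k(v) = 2*v² (k(v) = v*(2*v) = 2*v²)
R(c, y) = 8 + c² (R(c, y) = c*c + 2*2² = c² + 2*4 = c² + 8 = 8 + c²)
1/(R(-411, -389) + 482305) = 1/((8 + (-411)²) + 482305) = 1/((8 + 168921) + 482305) = 1/(168929 + 482305) = 1/651234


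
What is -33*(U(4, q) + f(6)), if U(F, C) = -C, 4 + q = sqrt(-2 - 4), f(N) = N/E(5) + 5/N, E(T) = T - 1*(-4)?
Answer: -363/2 + 33*I*sqrt(6) ≈ -181.5 + 80.833*I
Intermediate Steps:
E(T) = 4 + T (E(T) = T + 4 = 4 + T)
f(N) = 5/N + N/9 (f(N) = N/(4 + 5) + 5/N = N/9 + 5/N = 5/N + N/9)
q = -4 + I*sqrt(6) (q = -4 + sqrt(-2 - 4) = -4 + sqrt(-6) = -4 + I*sqrt(6) ≈ -4.0 + 2.4495*I)
-33*(U(4, q) + f(6)) = -33*(-(-4 + I*sqrt(6)) + (5/6 + (1/9)*6)) = -33*((4 - I*sqrt(6)) + (5*(1/6) + 2/3)) = -33*((4 - I*sqrt(6)) + (5/6 + 2/3)) = -33*((4 - I*sqrt(6)) + 3/2) = -33*(11/2 - I*sqrt(6)) = -363/2 + 33*I*sqrt(6)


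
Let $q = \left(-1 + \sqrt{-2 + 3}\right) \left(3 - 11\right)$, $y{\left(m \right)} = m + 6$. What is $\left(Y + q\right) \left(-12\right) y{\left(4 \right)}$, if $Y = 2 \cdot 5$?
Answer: $-1200$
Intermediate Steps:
$Y = 10$
$y{\left(m \right)} = 6 + m$
$q = 0$ ($q = \left(-1 + \sqrt{1}\right) \left(-8\right) = \left(-1 + 1\right) \left(-8\right) = 0 \left(-8\right) = 0$)
$\left(Y + q\right) \left(-12\right) y{\left(4 \right)} = \left(10 + 0\right) \left(-12\right) \left(6 + 4\right) = 10 \left(-12\right) 10 = \left(-120\right) 10 = -1200$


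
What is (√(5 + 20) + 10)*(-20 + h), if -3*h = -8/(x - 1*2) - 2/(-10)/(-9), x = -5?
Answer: -19253/63 ≈ -305.60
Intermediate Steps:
h = -353/945 (h = -(-8/(-5 - 1*2) - 2/(-10)/(-9))/3 = -(-8/(-5 - 2) - 2*(-⅒)*(-⅑))/3 = -(-8/(-7) + (⅕)*(-⅑))/3 = -(-8*(-⅐) - 1/45)/3 = -(8/7 - 1/45)/3 = -⅓*353/315 = -353/945 ≈ -0.37355)
(√(5 + 20) + 10)*(-20 + h) = (√(5 + 20) + 10)*(-20 - 353/945) = (√25 + 10)*(-19253/945) = (5 + 10)*(-19253/945) = 15*(-19253/945) = -19253/63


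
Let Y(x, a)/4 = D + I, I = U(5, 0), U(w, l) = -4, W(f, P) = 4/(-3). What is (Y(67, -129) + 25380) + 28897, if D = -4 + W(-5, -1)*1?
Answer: 162719/3 ≈ 54240.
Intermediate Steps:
W(f, P) = -4/3 (W(f, P) = 4*(-⅓) = -4/3)
D = -16/3 (D = -4 - 4/3*1 = -4 - 4/3 = -16/3 ≈ -5.3333)
I = -4
Y(x, a) = -112/3 (Y(x, a) = 4*(-16/3 - 4) = 4*(-28/3) = -112/3)
(Y(67, -129) + 25380) + 28897 = (-112/3 + 25380) + 28897 = 76028/3 + 28897 = 162719/3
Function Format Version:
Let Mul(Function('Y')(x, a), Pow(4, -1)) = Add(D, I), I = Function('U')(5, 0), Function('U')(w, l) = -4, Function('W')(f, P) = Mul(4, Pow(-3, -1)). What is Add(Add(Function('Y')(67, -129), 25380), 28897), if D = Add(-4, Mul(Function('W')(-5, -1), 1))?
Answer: Rational(162719, 3) ≈ 54240.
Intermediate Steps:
Function('W')(f, P) = Rational(-4, 3) (Function('W')(f, P) = Mul(4, Rational(-1, 3)) = Rational(-4, 3))
D = Rational(-16, 3) (D = Add(-4, Mul(Rational(-4, 3), 1)) = Add(-4, Rational(-4, 3)) = Rational(-16, 3) ≈ -5.3333)
I = -4
Function('Y')(x, a) = Rational(-112, 3) (Function('Y')(x, a) = Mul(4, Add(Rational(-16, 3), -4)) = Mul(4, Rational(-28, 3)) = Rational(-112, 3))
Add(Add(Function('Y')(67, -129), 25380), 28897) = Add(Add(Rational(-112, 3), 25380), 28897) = Add(Rational(76028, 3), 28897) = Rational(162719, 3)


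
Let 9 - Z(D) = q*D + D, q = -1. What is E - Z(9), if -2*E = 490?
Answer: -254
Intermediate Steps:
E = -245 (E = -1/2*490 = -245)
Z(D) = 9 (Z(D) = 9 - (-D + D) = 9 - 1*0 = 9 + 0 = 9)
E - Z(9) = -245 - 1*9 = -245 - 9 = -254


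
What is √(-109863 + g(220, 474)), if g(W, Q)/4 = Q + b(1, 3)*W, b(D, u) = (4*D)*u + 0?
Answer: 3*I*√10823 ≈ 312.1*I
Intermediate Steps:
b(D, u) = 4*D*u (b(D, u) = 4*D*u + 0 = 4*D*u)
g(W, Q) = 4*Q + 48*W (g(W, Q) = 4*(Q + (4*1*3)*W) = 4*(Q + 12*W) = 4*Q + 48*W)
√(-109863 + g(220, 474)) = √(-109863 + (4*474 + 48*220)) = √(-109863 + (1896 + 10560)) = √(-109863 + 12456) = √(-97407) = 3*I*√10823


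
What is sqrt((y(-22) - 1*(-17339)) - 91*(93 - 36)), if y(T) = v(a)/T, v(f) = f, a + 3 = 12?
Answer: sqrt(5881370)/22 ≈ 110.23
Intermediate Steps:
a = 9 (a = -3 + 12 = 9)
y(T) = 9/T
sqrt((y(-22) - 1*(-17339)) - 91*(93 - 36)) = sqrt((9/(-22) - 1*(-17339)) - 91*(93 - 36)) = sqrt((9*(-1/22) + 17339) - 91*57) = sqrt((-9/22 + 17339) - 5187) = sqrt(381449/22 - 5187) = sqrt(267335/22) = sqrt(5881370)/22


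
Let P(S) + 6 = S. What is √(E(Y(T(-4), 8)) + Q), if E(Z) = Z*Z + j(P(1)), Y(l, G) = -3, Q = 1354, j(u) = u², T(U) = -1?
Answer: 2*√347 ≈ 37.256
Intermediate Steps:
P(S) = -6 + S
E(Z) = 25 + Z² (E(Z) = Z*Z + (-6 + 1)² = Z² + (-5)² = Z² + 25 = 25 + Z²)
√(E(Y(T(-4), 8)) + Q) = √((25 + (-3)²) + 1354) = √((25 + 9) + 1354) = √(34 + 1354) = √1388 = 2*√347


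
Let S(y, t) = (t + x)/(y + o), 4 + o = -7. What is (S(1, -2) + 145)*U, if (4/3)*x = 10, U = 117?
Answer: 338013/20 ≈ 16901.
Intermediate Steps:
x = 15/2 (x = (3/4)*10 = 15/2 ≈ 7.5000)
o = -11 (o = -4 - 7 = -11)
S(y, t) = (15/2 + t)/(-11 + y) (S(y, t) = (t + 15/2)/(y - 11) = (15/2 + t)/(-11 + y))
(S(1, -2) + 145)*U = ((15/2 - 2)/(-11 + 1) + 145)*117 = ((11/2)/(-10) + 145)*117 = (-1/10*11/2 + 145)*117 = (-11/20 + 145)*117 = (2889/20)*117 = 338013/20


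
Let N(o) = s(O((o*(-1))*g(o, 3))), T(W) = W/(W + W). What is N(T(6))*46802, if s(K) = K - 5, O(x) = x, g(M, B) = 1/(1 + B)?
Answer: -959441/4 ≈ -2.3986e+5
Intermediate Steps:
T(W) = ½ (T(W) = W/((2*W)) = (1/(2*W))*W = ½)
s(K) = -5 + K
N(o) = -5 - o/4 (N(o) = -5 + (o*(-1))/(1 + 3) = -5 - o/4)
N(T(6))*46802 = (-5 - ¼*½)*46802 = (-5 - ⅛)*46802 = -41/8*46802 = -959441/4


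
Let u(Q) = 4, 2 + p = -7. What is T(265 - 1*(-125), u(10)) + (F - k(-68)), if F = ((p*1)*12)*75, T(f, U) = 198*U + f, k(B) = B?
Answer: -6850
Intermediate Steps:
p = -9 (p = -2 - 7 = -9)
T(f, U) = f + 198*U
F = -8100 (F = (-9*1*12)*75 = -9*12*75 = -108*75 = -8100)
T(265 - 1*(-125), u(10)) + (F - k(-68)) = ((265 - 1*(-125)) + 198*4) + (-8100 - 1*(-68)) = ((265 + 125) + 792) + (-8100 + 68) = (390 + 792) - 8032 = 1182 - 8032 = -6850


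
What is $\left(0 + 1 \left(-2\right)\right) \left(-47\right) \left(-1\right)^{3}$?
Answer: $-94$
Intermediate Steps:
$\left(0 + 1 \left(-2\right)\right) \left(-47\right) \left(-1\right)^{3} = \left(0 - 2\right) \left(-47\right) \left(-1\right) = \left(-2\right) \left(-47\right) \left(-1\right) = 94 \left(-1\right) = -94$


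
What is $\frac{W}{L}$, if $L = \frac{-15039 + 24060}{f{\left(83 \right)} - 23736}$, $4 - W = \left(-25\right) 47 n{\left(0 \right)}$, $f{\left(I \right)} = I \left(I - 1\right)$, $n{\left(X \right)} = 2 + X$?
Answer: $- \frac{39853220}{9021} \approx -4417.8$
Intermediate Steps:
$f{\left(I \right)} = I \left(-1 + I\right)$
$W = 2354$ ($W = 4 - \left(-25\right) 47 \left(2 + 0\right) = 4 - \left(-1175\right) 2 = 4 - -2350 = 4 + 2350 = 2354$)
$L = - \frac{9021}{16930}$ ($L = \frac{-15039 + 24060}{83 \left(-1 + 83\right) - 23736} = \frac{9021}{83 \cdot 82 - 23736} = \frac{9021}{6806 - 23736} = \frac{9021}{-16930} = 9021 \left(- \frac{1}{16930}\right) = - \frac{9021}{16930} \approx -0.53284$)
$\frac{W}{L} = \frac{2354}{- \frac{9021}{16930}} = 2354 \left(- \frac{16930}{9021}\right) = - \frac{39853220}{9021}$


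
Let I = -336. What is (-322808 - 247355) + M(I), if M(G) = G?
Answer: -570499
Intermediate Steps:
(-322808 - 247355) + M(I) = (-322808 - 247355) - 336 = -570163 - 336 = -570499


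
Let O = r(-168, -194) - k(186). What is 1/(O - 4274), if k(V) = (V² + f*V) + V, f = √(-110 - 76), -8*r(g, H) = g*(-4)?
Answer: I/(2*(-19570*I + 93*√186)) ≈ -2.5442e-5 + 1.649e-6*I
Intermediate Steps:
r(g, H) = g/2 (r(g, H) = -g*(-4)/8 = -(-1)*g/2 = g/2)
f = I*√186 (f = √(-186) = I*√186 ≈ 13.638*I)
k(V) = V + V² + I*V*√186 (k(V) = (V² + (I*√186)*V) + V = (V² + I*V*√186) + V = V + V² + I*V*√186)
O = -34866 - 186*I*√186 (O = (½)*(-168) - 186*(1 + 186 + I*√186) = -84 - 186*(187 + I*√186) = -84 - (34782 + 186*I*√186) = -84 + (-34782 - 186*I*√186) = -34866 - 186*I*√186 ≈ -34866.0 - 2536.7*I)
1/(O - 4274) = 1/((-34866 - 186*I*√186) - 4274) = 1/(-39140 - 186*I*√186)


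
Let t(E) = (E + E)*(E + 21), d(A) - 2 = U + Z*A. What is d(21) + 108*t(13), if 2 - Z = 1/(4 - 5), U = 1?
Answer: 95538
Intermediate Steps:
Z = 3 (Z = 2 - 1/(4 - 5) = 2 - 1/(-1) = 2 - 1*(-1) = 2 + 1 = 3)
d(A) = 3 + 3*A (d(A) = 2 + (1 + 3*A) = 3 + 3*A)
t(E) = 2*E*(21 + E) (t(E) = (2*E)*(21 + E) = 2*E*(21 + E))
d(21) + 108*t(13) = (3 + 3*21) + 108*(2*13*(21 + 13)) = (3 + 63) + 108*(2*13*34) = 66 + 108*884 = 66 + 95472 = 95538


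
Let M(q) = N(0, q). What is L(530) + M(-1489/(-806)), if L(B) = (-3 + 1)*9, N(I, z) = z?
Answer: -13019/806 ≈ -16.153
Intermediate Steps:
M(q) = q
L(B) = -18 (L(B) = -2*9 = -18)
L(530) + M(-1489/(-806)) = -18 - 1489/(-806) = -18 - 1489*(-1/806) = -18 + 1489/806 = -13019/806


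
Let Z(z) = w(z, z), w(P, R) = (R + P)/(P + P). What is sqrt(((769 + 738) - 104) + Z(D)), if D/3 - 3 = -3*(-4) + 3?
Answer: 6*sqrt(39) ≈ 37.470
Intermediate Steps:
D = 54 (D = 9 + 3*(-3*(-4) + 3) = 9 + 3*(12 + 3) = 9 + 3*15 = 9 + 45 = 54)
w(P, R) = (P + R)/(2*P) (w(P, R) = (P + R)/((2*P)) = (P + R)*(1/(2*P)) = (P + R)/(2*P))
Z(z) = 1 (Z(z) = (z + z)/(2*z) = (2*z)/(2*z) = 1)
sqrt(((769 + 738) - 104) + Z(D)) = sqrt(((769 + 738) - 104) + 1) = sqrt((1507 - 104) + 1) = sqrt(1403 + 1) = sqrt(1404) = 6*sqrt(39)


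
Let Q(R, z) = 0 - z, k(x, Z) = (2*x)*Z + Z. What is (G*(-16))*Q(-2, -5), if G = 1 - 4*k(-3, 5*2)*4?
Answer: -64080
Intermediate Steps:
k(x, Z) = Z + 2*Z*x (k(x, Z) = 2*Z*x + Z = Z + 2*Z*x)
Q(R, z) = -z
G = 801 (G = 1 - 4*5*2*(1 + 2*(-3))*4 = 1 - 40*(1 - 6)*4 = 1 - 40*(-5)*4 = 1 - 4*(-50)*4 = 1 + 200*4 = 1 + 800 = 801)
(G*(-16))*Q(-2, -5) = (801*(-16))*(-1*(-5)) = -12816*5 = -64080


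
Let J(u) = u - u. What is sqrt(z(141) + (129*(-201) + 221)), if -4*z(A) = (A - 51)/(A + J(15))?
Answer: I*sqrt(227157298)/94 ≈ 160.34*I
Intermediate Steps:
J(u) = 0
z(A) = -(-51 + A)/(4*A) (z(A) = -(A - 51)/(4*(A + 0)) = -(-51 + A)/(4*A))
sqrt(z(141) + (129*(-201) + 221)) = sqrt((1/4)*(51 - 1*141)/141 + (129*(-201) + 221)) = sqrt((1/4)*(1/141)*(51 - 141) + (-25929 + 221)) = sqrt((1/4)*(1/141)*(-90) - 25708) = sqrt(-15/94 - 25708) = sqrt(-2416567/94) = I*sqrt(227157298)/94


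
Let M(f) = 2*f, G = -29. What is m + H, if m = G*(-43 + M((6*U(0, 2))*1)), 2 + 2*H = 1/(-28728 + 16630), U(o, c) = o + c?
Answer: 13307799/24196 ≈ 550.00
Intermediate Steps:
U(o, c) = c + o
H = -24197/24196 (H = -1 + 1/(2*(-28728 + 16630)) = -1 + (½)/(-12098) = -1 + (½)*(-1/12098) = -1 - 1/24196 = -24197/24196 ≈ -1.0000)
m = 551 (m = -29*(-43 + 2*((6*(2 + 0))*1)) = -29*(-43 + 2*((6*2)*1)) = -29*(-43 + 2*(12*1)) = -29*(-43 + 2*12) = -29*(-43 + 24) = -29*(-19) = 551)
m + H = 551 - 24197/24196 = 13307799/24196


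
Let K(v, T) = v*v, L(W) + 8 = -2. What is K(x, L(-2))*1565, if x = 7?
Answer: 76685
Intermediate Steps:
L(W) = -10 (L(W) = -8 - 2 = -10)
K(v, T) = v**2
K(x, L(-2))*1565 = 7**2*1565 = 49*1565 = 76685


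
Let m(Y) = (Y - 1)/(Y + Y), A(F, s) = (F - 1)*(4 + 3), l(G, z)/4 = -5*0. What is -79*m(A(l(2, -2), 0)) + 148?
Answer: 720/7 ≈ 102.86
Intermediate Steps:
l(G, z) = 0 (l(G, z) = 4*(-5*0) = 4*0 = 0)
A(F, s) = -7 + 7*F (A(F, s) = (-1 + F)*7 = -7 + 7*F)
m(Y) = (-1 + Y)/(2*Y) (m(Y) = (-1 + Y)/((2*Y)) = (-1 + Y)*(1/(2*Y)) = (-1 + Y)/(2*Y))
-79*m(A(l(2, -2), 0)) + 148 = -79*(-1 + (-7 + 7*0))/(2*(-7 + 7*0)) + 148 = -79*(-1 + (-7 + 0))/(2*(-7 + 0)) + 148 = -79*(-1 - 7)/(2*(-7)) + 148 = -79*(-1)*(-8)/(2*7) + 148 = -79*4/7 + 148 = -316/7 + 148 = 720/7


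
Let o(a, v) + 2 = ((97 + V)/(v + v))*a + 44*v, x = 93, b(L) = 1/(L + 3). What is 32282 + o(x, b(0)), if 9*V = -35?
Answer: 135851/3 ≈ 45284.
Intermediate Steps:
V = -35/9 (V = (⅑)*(-35) = -35/9 ≈ -3.8889)
b(L) = 1/(3 + L)
o(a, v) = -2 + 44*v + 419*a/(9*v) (o(a, v) = -2 + (((97 - 35/9)/(v + v))*a + 44*v) = -2 + ((838/(9*((2*v))))*a + 44*v) = -2 + ((838*(1/(2*v))/9)*a + 44*v) = -2 + ((419/(9*v))*a + 44*v) = -2 + (419*a/(9*v) + 44*v) = -2 + (44*v + 419*a/(9*v)) = -2 + 44*v + 419*a/(9*v))
32282 + o(x, b(0)) = 32282 + (-2 + 44/(3 + 0) + (419/9)*93/1/(3 + 0)) = 32282 + (-2 + 44/3 + (419/9)*93/1/3) = 32282 + (-2 + 44*(⅓) + (419/9)*93/(⅓)) = 32282 + (-2 + 44/3 + (419/9)*93*3) = 32282 + (-2 + 44/3 + 12989) = 32282 + 39005/3 = 135851/3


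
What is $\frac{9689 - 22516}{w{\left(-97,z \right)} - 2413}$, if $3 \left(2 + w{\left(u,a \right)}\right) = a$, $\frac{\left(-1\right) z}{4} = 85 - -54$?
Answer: $\frac{38481}{7801} \approx 4.9328$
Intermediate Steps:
$z = -556$ ($z = - 4 \left(85 - -54\right) = - 4 \left(85 + 54\right) = \left(-4\right) 139 = -556$)
$w{\left(u,a \right)} = -2 + \frac{a}{3}$
$\frac{9689 - 22516}{w{\left(-97,z \right)} - 2413} = \frac{9689 - 22516}{\left(-2 + \frac{1}{3} \left(-556\right)\right) - 2413} = - \frac{12827}{\left(-2 - \frac{556}{3}\right) - 2413} = - \frac{12827}{- \frac{562}{3} - 2413} = - \frac{12827}{- \frac{7801}{3}} = \left(-12827\right) \left(- \frac{3}{7801}\right) = \frac{38481}{7801}$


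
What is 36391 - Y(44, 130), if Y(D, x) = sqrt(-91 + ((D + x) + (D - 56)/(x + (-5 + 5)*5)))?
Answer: 36391 - sqrt(350285)/65 ≈ 36382.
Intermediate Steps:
Y(D, x) = sqrt(-91 + D + x + (-56 + D)/x) (Y(D, x) = sqrt(-91 + ((D + x) + (-56 + D)/(x + 0*5))) = sqrt(-91 + ((D + x) + (-56 + D)/(x + 0))) = sqrt(-91 + ((D + x) + (-56 + D)/x)) = sqrt(-91 + (D + x + (-56 + D)/x)) = sqrt(-91 + D + x + (-56 + D)/x))
36391 - Y(44, 130) = 36391 - sqrt((-56 + 44 + 130*(-91 + 44 + 130))/130) = 36391 - sqrt((-56 + 44 + 130*83)/130) = 36391 - sqrt((-56 + 44 + 10790)/130) = 36391 - sqrt((1/130)*10778) = 36391 - sqrt(5389/65) = 36391 - sqrt(350285)/65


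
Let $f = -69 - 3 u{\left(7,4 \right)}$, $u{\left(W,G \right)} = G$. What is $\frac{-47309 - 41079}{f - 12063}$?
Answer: $\frac{22097}{3036} \approx 7.2783$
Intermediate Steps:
$f = -81$ ($f = -69 - 12 = -81$)
$\frac{-47309 - 41079}{f - 12063} = \frac{-47309 - 41079}{-81 - 12063} = \frac{-47309 - 41079}{-12144} = \left(-47309 - 41079\right) \left(- \frac{1}{12144}\right) = \left(-88388\right) \left(- \frac{1}{12144}\right) = \frac{22097}{3036}$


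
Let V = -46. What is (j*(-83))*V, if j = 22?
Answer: 83996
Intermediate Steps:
(j*(-83))*V = (22*(-83))*(-46) = -1826*(-46) = 83996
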